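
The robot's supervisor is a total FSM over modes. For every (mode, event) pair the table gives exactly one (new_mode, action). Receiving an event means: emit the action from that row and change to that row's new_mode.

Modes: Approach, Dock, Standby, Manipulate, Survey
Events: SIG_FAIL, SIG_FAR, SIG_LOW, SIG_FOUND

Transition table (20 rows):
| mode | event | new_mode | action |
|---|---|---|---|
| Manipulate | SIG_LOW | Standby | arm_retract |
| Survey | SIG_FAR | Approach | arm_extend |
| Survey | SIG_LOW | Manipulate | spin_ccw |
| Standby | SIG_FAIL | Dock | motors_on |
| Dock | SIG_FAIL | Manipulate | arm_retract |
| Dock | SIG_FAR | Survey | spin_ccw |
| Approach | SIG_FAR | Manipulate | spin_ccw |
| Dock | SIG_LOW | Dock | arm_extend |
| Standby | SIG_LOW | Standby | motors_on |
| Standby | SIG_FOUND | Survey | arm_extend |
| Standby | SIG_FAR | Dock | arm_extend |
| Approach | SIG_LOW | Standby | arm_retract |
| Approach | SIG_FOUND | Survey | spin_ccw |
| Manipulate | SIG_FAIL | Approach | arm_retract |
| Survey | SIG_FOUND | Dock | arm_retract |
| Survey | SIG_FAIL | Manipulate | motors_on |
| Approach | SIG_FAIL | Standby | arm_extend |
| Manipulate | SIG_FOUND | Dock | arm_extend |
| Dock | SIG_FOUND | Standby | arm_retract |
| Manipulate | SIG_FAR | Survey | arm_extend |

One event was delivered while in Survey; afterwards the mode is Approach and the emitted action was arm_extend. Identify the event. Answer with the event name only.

try SIG_FAIL: (Survey, SIG_FAIL) → (Manipulate, motors_on)
try SIG_FAR: (Survey, SIG_FAR) → (Approach, arm_extend)  ← matches
try SIG_LOW: (Survey, SIG_LOW) → (Manipulate, spin_ccw)
try SIG_FOUND: (Survey, SIG_FOUND) → (Dock, arm_retract)

SIG_FAR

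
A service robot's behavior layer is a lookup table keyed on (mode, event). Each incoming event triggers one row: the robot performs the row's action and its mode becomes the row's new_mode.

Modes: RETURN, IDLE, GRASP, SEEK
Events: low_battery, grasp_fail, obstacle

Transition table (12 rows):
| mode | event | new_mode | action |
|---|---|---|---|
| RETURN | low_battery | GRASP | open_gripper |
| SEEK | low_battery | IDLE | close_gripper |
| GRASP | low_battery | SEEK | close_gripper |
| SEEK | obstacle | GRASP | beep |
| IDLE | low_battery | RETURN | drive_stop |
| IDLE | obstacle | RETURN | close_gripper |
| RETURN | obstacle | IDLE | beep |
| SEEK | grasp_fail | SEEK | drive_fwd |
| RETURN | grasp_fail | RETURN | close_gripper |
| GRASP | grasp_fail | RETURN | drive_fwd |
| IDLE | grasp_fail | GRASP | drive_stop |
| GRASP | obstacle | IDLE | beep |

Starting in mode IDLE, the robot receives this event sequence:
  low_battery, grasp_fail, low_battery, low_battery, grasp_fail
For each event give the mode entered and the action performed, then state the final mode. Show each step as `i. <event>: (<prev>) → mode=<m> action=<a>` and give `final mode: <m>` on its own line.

1. low_battery: (IDLE) → mode=RETURN action=drive_stop
2. grasp_fail: (RETURN) → mode=RETURN action=close_gripper
3. low_battery: (RETURN) → mode=GRASP action=open_gripper
4. low_battery: (GRASP) → mode=SEEK action=close_gripper
5. grasp_fail: (SEEK) → mode=SEEK action=drive_fwd

final mode: SEEK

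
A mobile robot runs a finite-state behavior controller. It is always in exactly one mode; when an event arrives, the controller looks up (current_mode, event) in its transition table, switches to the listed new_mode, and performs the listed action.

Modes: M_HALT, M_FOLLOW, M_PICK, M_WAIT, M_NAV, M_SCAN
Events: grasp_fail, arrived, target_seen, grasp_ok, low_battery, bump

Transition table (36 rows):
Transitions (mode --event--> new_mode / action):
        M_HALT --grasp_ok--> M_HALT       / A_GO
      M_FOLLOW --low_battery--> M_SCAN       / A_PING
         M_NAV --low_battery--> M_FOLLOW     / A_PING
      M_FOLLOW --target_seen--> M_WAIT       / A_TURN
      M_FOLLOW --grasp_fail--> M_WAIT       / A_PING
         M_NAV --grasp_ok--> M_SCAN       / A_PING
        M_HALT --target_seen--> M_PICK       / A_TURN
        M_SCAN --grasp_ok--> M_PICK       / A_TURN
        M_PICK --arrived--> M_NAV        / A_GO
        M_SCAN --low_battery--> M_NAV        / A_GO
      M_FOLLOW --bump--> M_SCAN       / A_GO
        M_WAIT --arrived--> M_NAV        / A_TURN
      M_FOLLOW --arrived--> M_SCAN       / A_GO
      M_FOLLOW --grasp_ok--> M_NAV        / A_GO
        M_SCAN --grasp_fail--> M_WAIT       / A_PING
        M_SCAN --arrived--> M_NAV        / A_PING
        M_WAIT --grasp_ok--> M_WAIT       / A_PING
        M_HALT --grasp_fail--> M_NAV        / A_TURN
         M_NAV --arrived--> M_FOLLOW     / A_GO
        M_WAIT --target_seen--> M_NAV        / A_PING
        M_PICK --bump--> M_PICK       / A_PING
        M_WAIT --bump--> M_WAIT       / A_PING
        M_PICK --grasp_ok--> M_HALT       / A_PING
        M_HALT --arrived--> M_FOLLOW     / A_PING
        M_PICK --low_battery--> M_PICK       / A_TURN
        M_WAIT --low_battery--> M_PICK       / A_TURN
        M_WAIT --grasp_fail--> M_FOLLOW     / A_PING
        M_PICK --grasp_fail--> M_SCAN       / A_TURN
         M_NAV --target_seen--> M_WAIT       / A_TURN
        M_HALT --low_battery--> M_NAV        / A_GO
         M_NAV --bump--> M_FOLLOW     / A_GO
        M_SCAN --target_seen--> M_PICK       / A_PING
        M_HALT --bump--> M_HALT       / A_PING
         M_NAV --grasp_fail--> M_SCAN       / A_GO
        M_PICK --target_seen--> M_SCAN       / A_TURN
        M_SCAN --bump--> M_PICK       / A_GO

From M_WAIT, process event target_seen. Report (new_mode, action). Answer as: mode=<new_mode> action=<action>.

current mode = M_WAIT; filter table to that mode:
  (M_WAIT, arrived) → (M_NAV, A_TURN)
  (M_WAIT, grasp_ok) → (M_WAIT, A_PING)
  (M_WAIT, target_seen) → (M_NAV, A_PING)  ← event matches
  (M_WAIT, bump) → (M_WAIT, A_PING)
  (M_WAIT, low_battery) → (M_PICK, A_TURN)
  (M_WAIT, grasp_fail) → (M_FOLLOW, A_PING)
event = target_seen selects (M_NAV, A_PING)

mode=M_NAV action=A_PING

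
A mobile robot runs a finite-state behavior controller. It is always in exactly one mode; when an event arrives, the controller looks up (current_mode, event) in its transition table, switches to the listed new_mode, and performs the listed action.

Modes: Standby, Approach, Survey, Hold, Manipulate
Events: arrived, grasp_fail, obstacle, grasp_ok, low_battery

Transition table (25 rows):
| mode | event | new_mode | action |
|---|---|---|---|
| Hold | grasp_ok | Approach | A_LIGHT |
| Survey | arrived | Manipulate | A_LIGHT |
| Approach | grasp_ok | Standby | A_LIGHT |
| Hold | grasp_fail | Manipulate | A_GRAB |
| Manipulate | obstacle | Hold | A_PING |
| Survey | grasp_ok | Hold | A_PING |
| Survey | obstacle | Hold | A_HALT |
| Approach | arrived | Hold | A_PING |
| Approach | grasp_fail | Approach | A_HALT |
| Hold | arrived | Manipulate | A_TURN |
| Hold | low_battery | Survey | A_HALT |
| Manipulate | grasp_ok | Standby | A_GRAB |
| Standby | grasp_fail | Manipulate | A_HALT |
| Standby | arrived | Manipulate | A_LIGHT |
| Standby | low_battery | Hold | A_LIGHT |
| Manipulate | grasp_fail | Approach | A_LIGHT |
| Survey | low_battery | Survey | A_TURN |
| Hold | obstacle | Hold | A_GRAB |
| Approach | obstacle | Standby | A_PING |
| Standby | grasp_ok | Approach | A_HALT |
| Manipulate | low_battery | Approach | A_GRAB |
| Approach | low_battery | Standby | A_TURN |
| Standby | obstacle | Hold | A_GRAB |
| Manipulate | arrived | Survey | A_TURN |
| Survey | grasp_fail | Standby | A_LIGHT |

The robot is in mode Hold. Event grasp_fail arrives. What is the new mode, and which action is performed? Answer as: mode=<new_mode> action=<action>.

mode=Manipulate action=A_GRAB

current mode = Hold; filter table to that mode:
  (Hold, grasp_ok) → (Approach, A_LIGHT)
  (Hold, grasp_fail) → (Manipulate, A_GRAB)  ← event matches
  (Hold, arrived) → (Manipulate, A_TURN)
  (Hold, low_battery) → (Survey, A_HALT)
  (Hold, obstacle) → (Hold, A_GRAB)
event = grasp_fail selects (Manipulate, A_GRAB)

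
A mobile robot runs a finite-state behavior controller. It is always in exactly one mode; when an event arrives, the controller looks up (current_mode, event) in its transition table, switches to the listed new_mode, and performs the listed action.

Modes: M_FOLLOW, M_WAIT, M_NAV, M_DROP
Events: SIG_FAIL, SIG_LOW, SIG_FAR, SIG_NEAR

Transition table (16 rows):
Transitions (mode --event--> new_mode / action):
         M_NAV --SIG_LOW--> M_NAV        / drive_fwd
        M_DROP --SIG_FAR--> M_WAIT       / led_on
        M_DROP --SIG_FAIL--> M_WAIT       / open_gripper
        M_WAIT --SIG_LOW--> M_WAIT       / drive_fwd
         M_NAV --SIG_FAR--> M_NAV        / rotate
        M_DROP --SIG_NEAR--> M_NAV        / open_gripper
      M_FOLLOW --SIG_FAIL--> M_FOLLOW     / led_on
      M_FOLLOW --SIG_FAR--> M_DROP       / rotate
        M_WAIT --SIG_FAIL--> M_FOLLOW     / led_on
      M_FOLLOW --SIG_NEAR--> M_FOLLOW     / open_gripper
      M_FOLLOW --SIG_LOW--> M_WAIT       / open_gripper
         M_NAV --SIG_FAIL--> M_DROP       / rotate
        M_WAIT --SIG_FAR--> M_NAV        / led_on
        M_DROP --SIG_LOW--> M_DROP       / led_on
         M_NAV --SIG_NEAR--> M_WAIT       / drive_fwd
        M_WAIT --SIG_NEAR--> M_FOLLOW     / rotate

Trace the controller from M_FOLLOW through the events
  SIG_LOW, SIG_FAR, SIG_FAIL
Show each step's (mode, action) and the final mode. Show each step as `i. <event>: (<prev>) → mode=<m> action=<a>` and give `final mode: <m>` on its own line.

final mode: M_DROP

1. SIG_LOW: (M_FOLLOW) → mode=M_WAIT action=open_gripper
2. SIG_FAR: (M_WAIT) → mode=M_NAV action=led_on
3. SIG_FAIL: (M_NAV) → mode=M_DROP action=rotate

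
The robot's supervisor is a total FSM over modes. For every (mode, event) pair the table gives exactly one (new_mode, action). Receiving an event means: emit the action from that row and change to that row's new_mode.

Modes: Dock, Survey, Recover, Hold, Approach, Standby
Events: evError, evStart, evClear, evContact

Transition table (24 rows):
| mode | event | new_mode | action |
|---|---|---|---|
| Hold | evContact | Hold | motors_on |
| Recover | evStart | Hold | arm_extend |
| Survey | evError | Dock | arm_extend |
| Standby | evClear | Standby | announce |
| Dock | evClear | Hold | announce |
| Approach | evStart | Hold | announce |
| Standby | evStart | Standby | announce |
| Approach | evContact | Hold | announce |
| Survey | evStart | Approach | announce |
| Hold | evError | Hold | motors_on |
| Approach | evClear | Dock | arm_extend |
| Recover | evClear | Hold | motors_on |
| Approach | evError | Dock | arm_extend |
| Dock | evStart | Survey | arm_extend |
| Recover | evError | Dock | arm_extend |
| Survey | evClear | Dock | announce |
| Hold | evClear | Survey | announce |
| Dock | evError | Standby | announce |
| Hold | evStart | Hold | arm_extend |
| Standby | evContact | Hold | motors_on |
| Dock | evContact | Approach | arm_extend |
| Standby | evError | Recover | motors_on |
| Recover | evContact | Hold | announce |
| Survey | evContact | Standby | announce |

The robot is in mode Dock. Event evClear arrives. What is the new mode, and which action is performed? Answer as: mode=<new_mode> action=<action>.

current mode = Dock; filter table to that mode:
  (Dock, evClear) → (Hold, announce)  ← event matches
  (Dock, evStart) → (Survey, arm_extend)
  (Dock, evError) → (Standby, announce)
  (Dock, evContact) → (Approach, arm_extend)
event = evClear selects (Hold, announce)

mode=Hold action=announce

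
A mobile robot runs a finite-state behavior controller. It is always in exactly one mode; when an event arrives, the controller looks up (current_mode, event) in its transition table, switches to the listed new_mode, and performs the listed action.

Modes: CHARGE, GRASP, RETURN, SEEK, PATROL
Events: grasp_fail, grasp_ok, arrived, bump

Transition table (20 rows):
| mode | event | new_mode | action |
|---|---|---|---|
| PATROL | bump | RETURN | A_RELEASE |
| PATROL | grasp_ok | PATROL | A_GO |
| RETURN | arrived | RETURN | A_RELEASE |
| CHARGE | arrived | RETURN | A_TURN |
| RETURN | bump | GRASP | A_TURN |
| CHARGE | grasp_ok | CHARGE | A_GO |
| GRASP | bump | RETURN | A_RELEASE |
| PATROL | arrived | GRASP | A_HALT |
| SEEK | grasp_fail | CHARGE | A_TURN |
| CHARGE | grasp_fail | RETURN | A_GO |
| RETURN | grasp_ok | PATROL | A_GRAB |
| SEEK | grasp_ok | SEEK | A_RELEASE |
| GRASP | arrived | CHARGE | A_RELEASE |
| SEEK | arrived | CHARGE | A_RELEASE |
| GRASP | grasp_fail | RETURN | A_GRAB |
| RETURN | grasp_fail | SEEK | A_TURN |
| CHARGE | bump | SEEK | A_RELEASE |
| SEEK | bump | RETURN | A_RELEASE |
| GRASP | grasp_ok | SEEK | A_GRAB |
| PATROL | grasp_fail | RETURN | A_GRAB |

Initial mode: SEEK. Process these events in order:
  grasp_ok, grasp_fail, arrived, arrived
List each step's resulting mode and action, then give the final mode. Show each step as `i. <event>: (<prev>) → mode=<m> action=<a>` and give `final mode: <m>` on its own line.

1. grasp_ok: (SEEK) → mode=SEEK action=A_RELEASE
2. grasp_fail: (SEEK) → mode=CHARGE action=A_TURN
3. arrived: (CHARGE) → mode=RETURN action=A_TURN
4. arrived: (RETURN) → mode=RETURN action=A_RELEASE

final mode: RETURN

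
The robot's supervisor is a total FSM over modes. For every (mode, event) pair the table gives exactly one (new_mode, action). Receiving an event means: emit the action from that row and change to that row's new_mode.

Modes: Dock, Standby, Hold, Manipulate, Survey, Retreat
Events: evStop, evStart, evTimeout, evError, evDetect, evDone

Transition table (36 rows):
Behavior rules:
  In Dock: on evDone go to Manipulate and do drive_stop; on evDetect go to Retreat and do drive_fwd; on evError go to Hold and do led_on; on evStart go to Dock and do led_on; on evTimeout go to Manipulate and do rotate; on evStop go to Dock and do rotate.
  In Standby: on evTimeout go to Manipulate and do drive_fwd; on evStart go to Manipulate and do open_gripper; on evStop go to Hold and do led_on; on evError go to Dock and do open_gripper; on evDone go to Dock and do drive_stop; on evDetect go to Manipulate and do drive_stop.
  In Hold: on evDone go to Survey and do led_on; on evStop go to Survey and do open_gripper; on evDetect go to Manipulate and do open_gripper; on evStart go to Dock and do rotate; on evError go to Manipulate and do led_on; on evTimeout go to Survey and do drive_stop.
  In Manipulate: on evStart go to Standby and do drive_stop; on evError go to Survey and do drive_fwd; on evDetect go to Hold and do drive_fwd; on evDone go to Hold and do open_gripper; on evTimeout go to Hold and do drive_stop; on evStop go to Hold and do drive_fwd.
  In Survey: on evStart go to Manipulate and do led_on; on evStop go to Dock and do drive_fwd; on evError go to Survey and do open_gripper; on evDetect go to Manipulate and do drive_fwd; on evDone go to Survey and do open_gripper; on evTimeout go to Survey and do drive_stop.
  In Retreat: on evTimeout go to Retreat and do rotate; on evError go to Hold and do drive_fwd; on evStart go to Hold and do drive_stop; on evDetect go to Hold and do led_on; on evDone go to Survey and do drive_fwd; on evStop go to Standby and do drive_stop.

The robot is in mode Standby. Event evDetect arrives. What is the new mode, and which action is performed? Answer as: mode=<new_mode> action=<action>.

mode=Manipulate action=drive_stop

current mode = Standby; filter table to that mode:
  (Standby, evTimeout) → (Manipulate, drive_fwd)
  (Standby, evStart) → (Manipulate, open_gripper)
  (Standby, evStop) → (Hold, led_on)
  (Standby, evError) → (Dock, open_gripper)
  (Standby, evDone) → (Dock, drive_stop)
  (Standby, evDetect) → (Manipulate, drive_stop)  ← event matches
event = evDetect selects (Manipulate, drive_stop)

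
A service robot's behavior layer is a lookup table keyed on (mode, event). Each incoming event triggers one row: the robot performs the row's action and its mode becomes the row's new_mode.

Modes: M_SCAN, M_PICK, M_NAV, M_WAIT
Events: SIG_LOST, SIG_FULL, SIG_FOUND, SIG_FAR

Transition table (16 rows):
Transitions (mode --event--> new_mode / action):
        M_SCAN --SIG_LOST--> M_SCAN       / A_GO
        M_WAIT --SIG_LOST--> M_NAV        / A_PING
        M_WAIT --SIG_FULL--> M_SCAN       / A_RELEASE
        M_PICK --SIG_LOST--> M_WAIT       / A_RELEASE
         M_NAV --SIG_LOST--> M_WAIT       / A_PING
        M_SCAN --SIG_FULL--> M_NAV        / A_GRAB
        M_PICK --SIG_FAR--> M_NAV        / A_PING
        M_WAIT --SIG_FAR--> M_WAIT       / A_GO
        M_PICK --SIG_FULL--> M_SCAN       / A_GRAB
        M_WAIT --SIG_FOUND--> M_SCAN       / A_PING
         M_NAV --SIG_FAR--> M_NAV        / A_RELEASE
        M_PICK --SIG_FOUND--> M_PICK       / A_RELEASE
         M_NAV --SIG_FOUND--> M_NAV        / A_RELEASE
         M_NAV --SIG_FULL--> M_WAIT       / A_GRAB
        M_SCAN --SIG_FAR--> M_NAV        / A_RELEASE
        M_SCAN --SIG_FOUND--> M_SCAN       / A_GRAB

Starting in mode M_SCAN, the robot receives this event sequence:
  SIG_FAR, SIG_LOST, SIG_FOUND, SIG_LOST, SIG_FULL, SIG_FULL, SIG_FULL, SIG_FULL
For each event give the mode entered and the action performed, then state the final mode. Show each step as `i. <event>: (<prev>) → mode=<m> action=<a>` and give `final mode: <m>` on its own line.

1. SIG_FAR: (M_SCAN) → mode=M_NAV action=A_RELEASE
2. SIG_LOST: (M_NAV) → mode=M_WAIT action=A_PING
3. SIG_FOUND: (M_WAIT) → mode=M_SCAN action=A_PING
4. SIG_LOST: (M_SCAN) → mode=M_SCAN action=A_GO
5. SIG_FULL: (M_SCAN) → mode=M_NAV action=A_GRAB
6. SIG_FULL: (M_NAV) → mode=M_WAIT action=A_GRAB
7. SIG_FULL: (M_WAIT) → mode=M_SCAN action=A_RELEASE
8. SIG_FULL: (M_SCAN) → mode=M_NAV action=A_GRAB

final mode: M_NAV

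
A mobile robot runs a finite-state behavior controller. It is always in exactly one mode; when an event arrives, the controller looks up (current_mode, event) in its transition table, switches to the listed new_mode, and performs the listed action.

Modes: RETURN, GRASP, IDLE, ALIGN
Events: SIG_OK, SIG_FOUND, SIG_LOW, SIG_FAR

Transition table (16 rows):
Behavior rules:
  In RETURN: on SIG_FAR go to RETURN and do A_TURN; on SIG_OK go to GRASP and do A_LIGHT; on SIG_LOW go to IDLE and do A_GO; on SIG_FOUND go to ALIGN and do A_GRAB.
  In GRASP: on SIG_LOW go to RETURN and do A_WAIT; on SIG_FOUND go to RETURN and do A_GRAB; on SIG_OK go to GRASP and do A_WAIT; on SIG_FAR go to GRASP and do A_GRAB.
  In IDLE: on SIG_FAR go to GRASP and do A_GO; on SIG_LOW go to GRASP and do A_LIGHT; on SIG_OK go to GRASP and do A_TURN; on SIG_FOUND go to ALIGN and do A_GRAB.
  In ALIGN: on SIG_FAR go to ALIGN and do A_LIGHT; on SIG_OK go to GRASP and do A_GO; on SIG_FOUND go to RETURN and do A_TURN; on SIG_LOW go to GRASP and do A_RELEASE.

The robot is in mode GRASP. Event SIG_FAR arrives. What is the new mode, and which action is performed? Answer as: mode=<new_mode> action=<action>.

mode=GRASP action=A_GRAB

current mode = GRASP; filter table to that mode:
  (GRASP, SIG_LOW) → (RETURN, A_WAIT)
  (GRASP, SIG_FOUND) → (RETURN, A_GRAB)
  (GRASP, SIG_OK) → (GRASP, A_WAIT)
  (GRASP, SIG_FAR) → (GRASP, A_GRAB)  ← event matches
event = SIG_FAR selects (GRASP, A_GRAB)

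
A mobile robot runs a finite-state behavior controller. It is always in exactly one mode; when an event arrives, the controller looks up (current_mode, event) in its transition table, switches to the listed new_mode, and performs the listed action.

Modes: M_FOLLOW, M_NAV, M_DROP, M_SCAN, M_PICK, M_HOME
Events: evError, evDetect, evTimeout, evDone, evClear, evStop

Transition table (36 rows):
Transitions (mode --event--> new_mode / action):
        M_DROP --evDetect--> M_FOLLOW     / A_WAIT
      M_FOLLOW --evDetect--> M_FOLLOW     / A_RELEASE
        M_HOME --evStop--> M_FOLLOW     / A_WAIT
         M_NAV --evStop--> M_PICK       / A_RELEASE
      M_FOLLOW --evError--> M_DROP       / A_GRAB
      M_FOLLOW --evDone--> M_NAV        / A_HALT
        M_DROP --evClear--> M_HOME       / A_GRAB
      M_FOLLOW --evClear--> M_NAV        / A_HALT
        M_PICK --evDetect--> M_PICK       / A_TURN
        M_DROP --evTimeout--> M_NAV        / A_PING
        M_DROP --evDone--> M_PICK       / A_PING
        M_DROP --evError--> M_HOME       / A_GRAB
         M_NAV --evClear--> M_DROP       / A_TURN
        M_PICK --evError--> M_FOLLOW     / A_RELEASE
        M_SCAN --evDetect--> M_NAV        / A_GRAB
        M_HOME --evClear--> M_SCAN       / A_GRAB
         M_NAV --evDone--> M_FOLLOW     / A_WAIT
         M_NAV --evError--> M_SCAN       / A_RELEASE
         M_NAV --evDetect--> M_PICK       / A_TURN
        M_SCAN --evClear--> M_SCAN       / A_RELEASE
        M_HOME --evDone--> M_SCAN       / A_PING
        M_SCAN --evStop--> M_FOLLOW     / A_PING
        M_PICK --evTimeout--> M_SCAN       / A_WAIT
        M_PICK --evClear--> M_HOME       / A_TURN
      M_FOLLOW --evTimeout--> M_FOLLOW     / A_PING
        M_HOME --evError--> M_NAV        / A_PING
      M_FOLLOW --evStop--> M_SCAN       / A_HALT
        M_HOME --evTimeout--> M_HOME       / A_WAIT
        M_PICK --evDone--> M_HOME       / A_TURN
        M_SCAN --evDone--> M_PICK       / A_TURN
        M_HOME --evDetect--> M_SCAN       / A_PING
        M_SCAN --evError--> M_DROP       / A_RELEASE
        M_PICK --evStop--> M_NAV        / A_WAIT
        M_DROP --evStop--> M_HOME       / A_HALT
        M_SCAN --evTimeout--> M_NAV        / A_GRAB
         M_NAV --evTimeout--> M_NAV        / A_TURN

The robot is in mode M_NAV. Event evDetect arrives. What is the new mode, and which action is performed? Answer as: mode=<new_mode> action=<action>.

mode=M_PICK action=A_TURN

current mode = M_NAV; filter table to that mode:
  (M_NAV, evStop) → (M_PICK, A_RELEASE)
  (M_NAV, evClear) → (M_DROP, A_TURN)
  (M_NAV, evDone) → (M_FOLLOW, A_WAIT)
  (M_NAV, evError) → (M_SCAN, A_RELEASE)
  (M_NAV, evDetect) → (M_PICK, A_TURN)  ← event matches
  (M_NAV, evTimeout) → (M_NAV, A_TURN)
event = evDetect selects (M_PICK, A_TURN)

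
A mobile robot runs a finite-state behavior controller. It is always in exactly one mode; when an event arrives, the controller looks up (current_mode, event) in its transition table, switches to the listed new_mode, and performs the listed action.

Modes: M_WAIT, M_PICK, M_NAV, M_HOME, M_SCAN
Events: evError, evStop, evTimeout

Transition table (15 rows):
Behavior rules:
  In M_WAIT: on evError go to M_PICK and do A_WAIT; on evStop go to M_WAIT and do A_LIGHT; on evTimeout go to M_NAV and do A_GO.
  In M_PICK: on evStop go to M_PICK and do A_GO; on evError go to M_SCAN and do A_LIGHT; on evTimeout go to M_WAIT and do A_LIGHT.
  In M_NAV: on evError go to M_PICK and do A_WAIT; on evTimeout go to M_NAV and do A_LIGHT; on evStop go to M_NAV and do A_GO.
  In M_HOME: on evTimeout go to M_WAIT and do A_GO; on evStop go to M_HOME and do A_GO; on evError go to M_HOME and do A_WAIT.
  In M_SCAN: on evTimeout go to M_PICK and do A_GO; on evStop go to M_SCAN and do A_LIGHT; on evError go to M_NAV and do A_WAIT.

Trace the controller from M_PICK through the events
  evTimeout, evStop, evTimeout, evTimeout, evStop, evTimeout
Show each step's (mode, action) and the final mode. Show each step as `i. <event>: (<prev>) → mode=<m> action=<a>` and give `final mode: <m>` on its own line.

1. evTimeout: (M_PICK) → mode=M_WAIT action=A_LIGHT
2. evStop: (M_WAIT) → mode=M_WAIT action=A_LIGHT
3. evTimeout: (M_WAIT) → mode=M_NAV action=A_GO
4. evTimeout: (M_NAV) → mode=M_NAV action=A_LIGHT
5. evStop: (M_NAV) → mode=M_NAV action=A_GO
6. evTimeout: (M_NAV) → mode=M_NAV action=A_LIGHT

final mode: M_NAV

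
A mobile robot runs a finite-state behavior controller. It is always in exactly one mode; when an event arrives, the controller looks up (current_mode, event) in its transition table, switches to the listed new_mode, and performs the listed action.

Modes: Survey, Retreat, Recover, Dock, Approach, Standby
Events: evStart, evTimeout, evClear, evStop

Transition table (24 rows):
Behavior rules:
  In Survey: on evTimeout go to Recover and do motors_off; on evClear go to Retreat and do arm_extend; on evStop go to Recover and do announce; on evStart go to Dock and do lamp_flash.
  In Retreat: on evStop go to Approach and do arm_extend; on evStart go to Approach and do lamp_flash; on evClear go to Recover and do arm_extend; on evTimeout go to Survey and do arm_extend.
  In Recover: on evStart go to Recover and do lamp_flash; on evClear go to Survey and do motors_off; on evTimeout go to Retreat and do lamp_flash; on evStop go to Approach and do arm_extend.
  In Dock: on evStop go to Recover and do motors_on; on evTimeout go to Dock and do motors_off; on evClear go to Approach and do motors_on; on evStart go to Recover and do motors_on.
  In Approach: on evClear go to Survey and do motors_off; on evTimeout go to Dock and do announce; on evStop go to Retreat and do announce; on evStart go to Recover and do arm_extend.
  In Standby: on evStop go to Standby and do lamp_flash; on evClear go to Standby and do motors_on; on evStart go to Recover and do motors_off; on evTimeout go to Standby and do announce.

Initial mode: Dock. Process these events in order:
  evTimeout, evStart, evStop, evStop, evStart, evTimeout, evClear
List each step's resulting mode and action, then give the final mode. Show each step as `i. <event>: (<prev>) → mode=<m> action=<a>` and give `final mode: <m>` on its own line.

final mode: Approach

1. evTimeout: (Dock) → mode=Dock action=motors_off
2. evStart: (Dock) → mode=Recover action=motors_on
3. evStop: (Recover) → mode=Approach action=arm_extend
4. evStop: (Approach) → mode=Retreat action=announce
5. evStart: (Retreat) → mode=Approach action=lamp_flash
6. evTimeout: (Approach) → mode=Dock action=announce
7. evClear: (Dock) → mode=Approach action=motors_on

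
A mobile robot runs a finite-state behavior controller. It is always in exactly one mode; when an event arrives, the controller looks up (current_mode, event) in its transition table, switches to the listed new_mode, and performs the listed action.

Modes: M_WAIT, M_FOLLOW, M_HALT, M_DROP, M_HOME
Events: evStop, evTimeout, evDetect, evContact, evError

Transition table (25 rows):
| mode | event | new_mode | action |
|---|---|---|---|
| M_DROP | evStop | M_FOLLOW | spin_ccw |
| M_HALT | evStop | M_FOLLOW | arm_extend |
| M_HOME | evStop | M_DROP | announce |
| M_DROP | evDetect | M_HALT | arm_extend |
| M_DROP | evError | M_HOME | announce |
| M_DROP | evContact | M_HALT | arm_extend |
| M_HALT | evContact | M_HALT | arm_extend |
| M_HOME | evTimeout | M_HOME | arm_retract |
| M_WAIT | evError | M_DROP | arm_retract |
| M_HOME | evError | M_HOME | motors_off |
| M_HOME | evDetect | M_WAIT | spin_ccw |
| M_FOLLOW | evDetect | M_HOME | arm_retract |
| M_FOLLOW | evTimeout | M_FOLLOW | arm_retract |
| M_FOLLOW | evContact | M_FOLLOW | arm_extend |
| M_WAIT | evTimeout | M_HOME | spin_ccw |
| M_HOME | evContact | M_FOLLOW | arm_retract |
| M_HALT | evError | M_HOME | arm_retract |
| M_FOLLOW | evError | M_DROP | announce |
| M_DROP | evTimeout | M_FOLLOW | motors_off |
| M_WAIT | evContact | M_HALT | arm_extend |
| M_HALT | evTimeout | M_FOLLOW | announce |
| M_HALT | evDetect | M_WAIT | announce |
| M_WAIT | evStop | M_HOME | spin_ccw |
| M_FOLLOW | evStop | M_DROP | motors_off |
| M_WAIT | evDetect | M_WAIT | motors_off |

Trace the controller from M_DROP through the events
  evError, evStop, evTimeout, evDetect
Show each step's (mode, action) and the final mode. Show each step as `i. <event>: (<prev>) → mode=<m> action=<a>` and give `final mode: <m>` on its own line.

1. evError: (M_DROP) → mode=M_HOME action=announce
2. evStop: (M_HOME) → mode=M_DROP action=announce
3. evTimeout: (M_DROP) → mode=M_FOLLOW action=motors_off
4. evDetect: (M_FOLLOW) → mode=M_HOME action=arm_retract

final mode: M_HOME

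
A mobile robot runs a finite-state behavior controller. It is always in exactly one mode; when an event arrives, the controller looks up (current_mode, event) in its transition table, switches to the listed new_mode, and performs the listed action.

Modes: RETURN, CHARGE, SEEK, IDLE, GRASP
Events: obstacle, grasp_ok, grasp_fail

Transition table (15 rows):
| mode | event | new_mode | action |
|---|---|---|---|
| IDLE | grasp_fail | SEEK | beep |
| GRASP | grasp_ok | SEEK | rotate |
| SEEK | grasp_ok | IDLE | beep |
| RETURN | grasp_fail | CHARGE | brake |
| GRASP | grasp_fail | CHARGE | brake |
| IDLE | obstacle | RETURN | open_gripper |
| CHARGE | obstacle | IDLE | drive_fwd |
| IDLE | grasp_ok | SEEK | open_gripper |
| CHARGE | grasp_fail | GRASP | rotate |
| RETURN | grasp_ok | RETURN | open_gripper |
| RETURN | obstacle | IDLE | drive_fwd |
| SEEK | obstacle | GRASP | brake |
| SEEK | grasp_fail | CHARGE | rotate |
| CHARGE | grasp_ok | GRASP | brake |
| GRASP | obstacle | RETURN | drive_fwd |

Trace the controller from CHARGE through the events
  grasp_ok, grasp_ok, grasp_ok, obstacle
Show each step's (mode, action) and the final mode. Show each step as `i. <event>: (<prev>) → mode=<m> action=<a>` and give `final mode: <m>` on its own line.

final mode: RETURN

1. grasp_ok: (CHARGE) → mode=GRASP action=brake
2. grasp_ok: (GRASP) → mode=SEEK action=rotate
3. grasp_ok: (SEEK) → mode=IDLE action=beep
4. obstacle: (IDLE) → mode=RETURN action=open_gripper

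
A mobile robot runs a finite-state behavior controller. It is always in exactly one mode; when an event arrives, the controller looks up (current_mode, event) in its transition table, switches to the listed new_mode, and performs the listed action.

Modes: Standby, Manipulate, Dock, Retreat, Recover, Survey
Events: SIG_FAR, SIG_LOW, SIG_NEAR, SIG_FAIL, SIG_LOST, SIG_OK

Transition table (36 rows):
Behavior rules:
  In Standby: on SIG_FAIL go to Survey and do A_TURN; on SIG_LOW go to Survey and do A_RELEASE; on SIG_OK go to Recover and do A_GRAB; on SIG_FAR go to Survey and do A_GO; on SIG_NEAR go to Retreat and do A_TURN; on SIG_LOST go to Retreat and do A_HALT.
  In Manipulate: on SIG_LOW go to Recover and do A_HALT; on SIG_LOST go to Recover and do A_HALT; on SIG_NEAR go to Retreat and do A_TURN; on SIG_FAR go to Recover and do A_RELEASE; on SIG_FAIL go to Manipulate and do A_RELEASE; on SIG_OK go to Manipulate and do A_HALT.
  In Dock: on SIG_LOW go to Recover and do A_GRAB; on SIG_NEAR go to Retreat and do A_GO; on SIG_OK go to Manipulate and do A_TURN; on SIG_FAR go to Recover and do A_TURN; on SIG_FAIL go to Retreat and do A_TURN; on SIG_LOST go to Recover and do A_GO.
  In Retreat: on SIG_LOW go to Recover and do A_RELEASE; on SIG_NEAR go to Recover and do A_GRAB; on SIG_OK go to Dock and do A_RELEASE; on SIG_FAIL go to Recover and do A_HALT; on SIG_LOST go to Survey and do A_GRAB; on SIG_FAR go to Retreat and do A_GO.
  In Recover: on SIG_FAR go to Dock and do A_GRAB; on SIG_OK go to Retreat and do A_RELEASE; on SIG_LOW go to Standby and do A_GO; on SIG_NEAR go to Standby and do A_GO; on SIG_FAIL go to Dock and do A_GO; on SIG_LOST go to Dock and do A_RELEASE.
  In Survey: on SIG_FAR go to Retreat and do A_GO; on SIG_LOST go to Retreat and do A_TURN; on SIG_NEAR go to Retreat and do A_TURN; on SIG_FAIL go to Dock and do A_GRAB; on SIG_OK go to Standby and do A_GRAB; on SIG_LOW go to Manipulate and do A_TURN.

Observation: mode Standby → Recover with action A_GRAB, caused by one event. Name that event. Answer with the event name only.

try SIG_FAR: (Standby, SIG_FAR) → (Survey, A_GO)
try SIG_LOW: (Standby, SIG_LOW) → (Survey, A_RELEASE)
try SIG_NEAR: (Standby, SIG_NEAR) → (Retreat, A_TURN)
try SIG_FAIL: (Standby, SIG_FAIL) → (Survey, A_TURN)
try SIG_LOST: (Standby, SIG_LOST) → (Retreat, A_HALT)
try SIG_OK: (Standby, SIG_OK) → (Recover, A_GRAB)  ← matches

SIG_OK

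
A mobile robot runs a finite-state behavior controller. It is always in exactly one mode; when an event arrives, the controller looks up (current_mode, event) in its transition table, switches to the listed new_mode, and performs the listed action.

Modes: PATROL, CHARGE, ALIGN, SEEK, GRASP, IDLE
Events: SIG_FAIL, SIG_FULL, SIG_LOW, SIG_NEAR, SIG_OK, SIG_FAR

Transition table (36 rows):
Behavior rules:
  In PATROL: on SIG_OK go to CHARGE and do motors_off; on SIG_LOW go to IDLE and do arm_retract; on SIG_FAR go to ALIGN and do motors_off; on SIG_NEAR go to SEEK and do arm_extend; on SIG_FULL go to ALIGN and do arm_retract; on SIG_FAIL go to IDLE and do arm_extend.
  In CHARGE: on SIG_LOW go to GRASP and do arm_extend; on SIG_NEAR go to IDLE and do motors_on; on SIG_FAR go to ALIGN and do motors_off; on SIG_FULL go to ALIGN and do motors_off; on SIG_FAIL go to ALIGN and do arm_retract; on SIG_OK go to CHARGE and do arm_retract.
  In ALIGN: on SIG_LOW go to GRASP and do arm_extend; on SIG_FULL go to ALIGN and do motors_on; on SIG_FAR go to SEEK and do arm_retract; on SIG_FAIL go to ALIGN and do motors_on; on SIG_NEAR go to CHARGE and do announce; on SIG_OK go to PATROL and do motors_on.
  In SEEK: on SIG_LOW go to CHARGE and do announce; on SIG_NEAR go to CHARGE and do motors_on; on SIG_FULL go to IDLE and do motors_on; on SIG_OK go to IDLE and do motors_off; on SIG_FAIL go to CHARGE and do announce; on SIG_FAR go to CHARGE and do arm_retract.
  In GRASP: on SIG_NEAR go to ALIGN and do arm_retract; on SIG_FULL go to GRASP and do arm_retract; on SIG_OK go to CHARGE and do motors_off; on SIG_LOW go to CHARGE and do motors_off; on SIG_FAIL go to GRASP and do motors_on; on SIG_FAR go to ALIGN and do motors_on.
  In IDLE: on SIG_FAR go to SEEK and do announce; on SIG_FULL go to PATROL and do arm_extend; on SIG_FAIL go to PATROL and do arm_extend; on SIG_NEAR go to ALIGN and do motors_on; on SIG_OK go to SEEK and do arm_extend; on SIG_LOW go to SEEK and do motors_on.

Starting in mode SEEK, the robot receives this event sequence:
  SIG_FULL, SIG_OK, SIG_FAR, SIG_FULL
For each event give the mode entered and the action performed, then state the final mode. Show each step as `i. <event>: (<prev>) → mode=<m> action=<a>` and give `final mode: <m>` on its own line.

final mode: ALIGN

1. SIG_FULL: (SEEK) → mode=IDLE action=motors_on
2. SIG_OK: (IDLE) → mode=SEEK action=arm_extend
3. SIG_FAR: (SEEK) → mode=CHARGE action=arm_retract
4. SIG_FULL: (CHARGE) → mode=ALIGN action=motors_off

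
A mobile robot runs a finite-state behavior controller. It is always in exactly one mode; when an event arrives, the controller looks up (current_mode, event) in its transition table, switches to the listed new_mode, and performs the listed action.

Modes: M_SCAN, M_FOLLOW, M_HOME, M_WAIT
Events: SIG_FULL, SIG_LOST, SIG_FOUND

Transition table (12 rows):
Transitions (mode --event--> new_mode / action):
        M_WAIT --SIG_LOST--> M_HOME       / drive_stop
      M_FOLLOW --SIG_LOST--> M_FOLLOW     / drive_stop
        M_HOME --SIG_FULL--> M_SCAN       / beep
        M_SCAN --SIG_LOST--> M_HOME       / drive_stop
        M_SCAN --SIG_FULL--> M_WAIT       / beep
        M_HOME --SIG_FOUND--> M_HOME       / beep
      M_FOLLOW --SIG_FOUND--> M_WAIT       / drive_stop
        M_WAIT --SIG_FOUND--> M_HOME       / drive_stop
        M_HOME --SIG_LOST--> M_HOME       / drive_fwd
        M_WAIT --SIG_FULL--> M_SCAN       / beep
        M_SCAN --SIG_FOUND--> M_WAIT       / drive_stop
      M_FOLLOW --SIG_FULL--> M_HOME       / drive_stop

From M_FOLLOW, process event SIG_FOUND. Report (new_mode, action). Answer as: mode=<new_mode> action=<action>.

mode=M_WAIT action=drive_stop

current mode = M_FOLLOW; filter table to that mode:
  (M_FOLLOW, SIG_LOST) → (M_FOLLOW, drive_stop)
  (M_FOLLOW, SIG_FOUND) → (M_WAIT, drive_stop)  ← event matches
  (M_FOLLOW, SIG_FULL) → (M_HOME, drive_stop)
event = SIG_FOUND selects (M_WAIT, drive_stop)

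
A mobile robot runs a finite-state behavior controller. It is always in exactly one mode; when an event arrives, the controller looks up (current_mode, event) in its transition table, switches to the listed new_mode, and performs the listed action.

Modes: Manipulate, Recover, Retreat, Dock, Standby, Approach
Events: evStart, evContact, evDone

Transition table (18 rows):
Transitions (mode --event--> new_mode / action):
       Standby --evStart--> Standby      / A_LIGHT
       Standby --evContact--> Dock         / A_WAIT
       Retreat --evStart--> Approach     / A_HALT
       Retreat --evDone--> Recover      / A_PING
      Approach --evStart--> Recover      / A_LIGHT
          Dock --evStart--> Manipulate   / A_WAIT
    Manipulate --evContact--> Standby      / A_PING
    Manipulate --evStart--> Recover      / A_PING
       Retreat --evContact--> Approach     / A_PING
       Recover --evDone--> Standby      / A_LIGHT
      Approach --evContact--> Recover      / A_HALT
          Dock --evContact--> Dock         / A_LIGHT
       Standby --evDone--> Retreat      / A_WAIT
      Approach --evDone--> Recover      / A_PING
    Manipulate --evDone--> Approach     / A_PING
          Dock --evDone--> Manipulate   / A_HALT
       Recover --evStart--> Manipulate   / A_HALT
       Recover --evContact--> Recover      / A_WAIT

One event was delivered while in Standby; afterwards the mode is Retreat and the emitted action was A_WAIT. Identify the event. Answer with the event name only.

try evStart: (Standby, evStart) → (Standby, A_LIGHT)
try evContact: (Standby, evContact) → (Dock, A_WAIT)
try evDone: (Standby, evDone) → (Retreat, A_WAIT)  ← matches

evDone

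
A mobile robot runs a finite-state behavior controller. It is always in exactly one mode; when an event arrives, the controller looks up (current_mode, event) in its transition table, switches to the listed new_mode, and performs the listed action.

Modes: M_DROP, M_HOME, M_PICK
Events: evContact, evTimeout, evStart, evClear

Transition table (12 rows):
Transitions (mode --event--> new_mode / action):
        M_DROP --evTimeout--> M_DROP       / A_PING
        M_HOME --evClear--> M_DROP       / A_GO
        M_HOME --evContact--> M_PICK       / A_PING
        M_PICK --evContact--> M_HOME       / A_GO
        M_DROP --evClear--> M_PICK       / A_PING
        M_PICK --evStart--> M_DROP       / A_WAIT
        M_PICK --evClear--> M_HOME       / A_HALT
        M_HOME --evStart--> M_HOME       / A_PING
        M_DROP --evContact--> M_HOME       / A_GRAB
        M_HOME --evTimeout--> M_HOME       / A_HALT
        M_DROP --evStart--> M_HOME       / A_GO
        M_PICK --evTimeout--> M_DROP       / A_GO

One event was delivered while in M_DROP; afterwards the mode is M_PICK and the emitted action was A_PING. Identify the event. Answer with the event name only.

try evContact: (M_DROP, evContact) → (M_HOME, A_GRAB)
try evTimeout: (M_DROP, evTimeout) → (M_DROP, A_PING)
try evStart: (M_DROP, evStart) → (M_HOME, A_GO)
try evClear: (M_DROP, evClear) → (M_PICK, A_PING)  ← matches

evClear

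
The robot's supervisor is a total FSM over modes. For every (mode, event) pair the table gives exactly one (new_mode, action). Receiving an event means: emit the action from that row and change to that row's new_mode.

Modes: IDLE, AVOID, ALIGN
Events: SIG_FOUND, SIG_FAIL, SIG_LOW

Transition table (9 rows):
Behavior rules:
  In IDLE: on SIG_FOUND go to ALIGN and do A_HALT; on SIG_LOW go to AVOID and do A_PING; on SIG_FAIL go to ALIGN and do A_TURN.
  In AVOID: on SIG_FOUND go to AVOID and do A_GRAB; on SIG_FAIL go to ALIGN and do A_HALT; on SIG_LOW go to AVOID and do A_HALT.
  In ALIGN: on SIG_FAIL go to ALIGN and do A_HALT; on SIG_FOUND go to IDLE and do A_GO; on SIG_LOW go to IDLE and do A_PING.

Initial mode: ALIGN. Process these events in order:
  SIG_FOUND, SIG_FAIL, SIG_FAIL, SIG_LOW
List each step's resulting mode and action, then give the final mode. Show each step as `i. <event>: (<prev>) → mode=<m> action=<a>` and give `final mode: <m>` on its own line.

final mode: IDLE

1. SIG_FOUND: (ALIGN) → mode=IDLE action=A_GO
2. SIG_FAIL: (IDLE) → mode=ALIGN action=A_TURN
3. SIG_FAIL: (ALIGN) → mode=ALIGN action=A_HALT
4. SIG_LOW: (ALIGN) → mode=IDLE action=A_PING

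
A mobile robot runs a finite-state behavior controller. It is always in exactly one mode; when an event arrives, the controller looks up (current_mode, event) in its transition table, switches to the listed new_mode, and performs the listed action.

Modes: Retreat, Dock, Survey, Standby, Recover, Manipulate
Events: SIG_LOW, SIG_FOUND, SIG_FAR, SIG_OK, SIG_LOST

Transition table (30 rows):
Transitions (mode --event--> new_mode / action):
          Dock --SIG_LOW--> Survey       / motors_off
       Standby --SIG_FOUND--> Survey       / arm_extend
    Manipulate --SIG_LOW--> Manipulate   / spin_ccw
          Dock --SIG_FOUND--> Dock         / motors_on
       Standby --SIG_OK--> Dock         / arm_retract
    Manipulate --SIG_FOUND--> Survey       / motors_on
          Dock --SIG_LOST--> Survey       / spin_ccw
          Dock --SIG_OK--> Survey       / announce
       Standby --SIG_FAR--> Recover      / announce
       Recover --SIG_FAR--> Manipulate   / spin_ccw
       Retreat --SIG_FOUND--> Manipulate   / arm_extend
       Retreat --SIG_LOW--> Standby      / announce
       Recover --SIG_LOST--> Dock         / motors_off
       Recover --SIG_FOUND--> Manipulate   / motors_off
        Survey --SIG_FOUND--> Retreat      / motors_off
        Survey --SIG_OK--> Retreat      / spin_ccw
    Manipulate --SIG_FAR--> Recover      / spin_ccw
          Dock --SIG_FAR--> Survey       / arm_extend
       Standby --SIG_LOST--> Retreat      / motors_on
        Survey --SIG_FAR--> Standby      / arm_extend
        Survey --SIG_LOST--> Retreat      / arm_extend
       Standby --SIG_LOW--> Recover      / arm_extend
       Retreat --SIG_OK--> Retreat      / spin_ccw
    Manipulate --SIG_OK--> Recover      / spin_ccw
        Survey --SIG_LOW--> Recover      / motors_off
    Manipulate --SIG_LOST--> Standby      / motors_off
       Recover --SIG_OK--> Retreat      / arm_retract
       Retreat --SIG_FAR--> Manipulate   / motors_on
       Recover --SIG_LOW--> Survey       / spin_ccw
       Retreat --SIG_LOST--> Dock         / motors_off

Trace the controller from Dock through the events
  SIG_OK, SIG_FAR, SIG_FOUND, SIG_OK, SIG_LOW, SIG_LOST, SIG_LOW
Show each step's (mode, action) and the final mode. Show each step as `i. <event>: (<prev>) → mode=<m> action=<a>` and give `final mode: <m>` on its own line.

final mode: Standby

1. SIG_OK: (Dock) → mode=Survey action=announce
2. SIG_FAR: (Survey) → mode=Standby action=arm_extend
3. SIG_FOUND: (Standby) → mode=Survey action=arm_extend
4. SIG_OK: (Survey) → mode=Retreat action=spin_ccw
5. SIG_LOW: (Retreat) → mode=Standby action=announce
6. SIG_LOST: (Standby) → mode=Retreat action=motors_on
7. SIG_LOW: (Retreat) → mode=Standby action=announce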